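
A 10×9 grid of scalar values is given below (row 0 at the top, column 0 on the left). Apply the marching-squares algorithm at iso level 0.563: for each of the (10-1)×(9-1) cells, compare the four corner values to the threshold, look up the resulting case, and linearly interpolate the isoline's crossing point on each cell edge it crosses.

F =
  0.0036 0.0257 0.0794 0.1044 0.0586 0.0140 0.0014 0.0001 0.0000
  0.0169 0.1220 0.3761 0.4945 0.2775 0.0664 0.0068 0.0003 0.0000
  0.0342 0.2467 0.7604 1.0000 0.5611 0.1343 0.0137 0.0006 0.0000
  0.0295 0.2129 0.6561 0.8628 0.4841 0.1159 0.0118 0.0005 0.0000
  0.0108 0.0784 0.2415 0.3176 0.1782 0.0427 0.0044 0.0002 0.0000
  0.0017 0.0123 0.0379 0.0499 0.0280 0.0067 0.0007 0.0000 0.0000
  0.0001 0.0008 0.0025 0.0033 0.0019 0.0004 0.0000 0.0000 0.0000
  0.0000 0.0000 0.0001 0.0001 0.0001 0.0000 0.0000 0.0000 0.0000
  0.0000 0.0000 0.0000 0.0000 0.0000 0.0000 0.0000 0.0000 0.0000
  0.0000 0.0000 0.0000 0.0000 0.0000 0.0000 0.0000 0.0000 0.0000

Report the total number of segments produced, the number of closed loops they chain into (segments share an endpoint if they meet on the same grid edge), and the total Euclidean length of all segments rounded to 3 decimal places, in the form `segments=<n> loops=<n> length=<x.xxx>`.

segments=8 loops=1 length=7.378

cell (1,1): code 0100 → (1.486,2.000)–(2.000,1.616)
cell (1,2): code 1100 → (1.136,3.000)–(1.486,2.000)
cell (1,3): code 1000 → (2.000,3.996)–(1.136,3.000)
cell (2,1): code 0110 → (2.000,1.616)–(3.000,1.790)
cell (2,3): code 1001 → (3.000,3.792)–(2.000,3.996)
cell (3,1): code 0010 → (3.000,1.790)–(3.225,2.000)
cell (3,2): code 0011 → (3.225,2.000)–(3.550,3.000)
cell (3,3): code 0001 → (3.550,3.000)–(3.000,3.792)
total: 8 segments, chained into 1 closed loop(s), length Σ = 7.378486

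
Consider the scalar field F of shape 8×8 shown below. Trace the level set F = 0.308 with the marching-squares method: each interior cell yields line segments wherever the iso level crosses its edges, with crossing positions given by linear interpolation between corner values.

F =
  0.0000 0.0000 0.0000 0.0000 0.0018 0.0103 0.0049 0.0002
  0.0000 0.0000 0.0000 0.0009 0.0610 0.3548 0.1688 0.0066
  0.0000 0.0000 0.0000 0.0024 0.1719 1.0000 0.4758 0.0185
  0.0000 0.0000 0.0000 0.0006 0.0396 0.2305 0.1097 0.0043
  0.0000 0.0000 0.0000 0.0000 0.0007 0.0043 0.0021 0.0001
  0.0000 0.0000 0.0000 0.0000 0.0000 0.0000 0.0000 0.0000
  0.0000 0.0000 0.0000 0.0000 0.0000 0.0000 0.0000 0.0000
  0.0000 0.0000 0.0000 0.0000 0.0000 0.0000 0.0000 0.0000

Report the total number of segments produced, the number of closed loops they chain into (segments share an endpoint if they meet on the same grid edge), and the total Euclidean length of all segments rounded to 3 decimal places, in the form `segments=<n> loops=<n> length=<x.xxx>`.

segments=8 loops=1 length=6.144

cell (0,4): code 0100 → (0.864,5.000)–(1.000,4.841)
cell (0,5): code 1000 → (1.000,5.252)–(0.864,5.000)
cell (1,4): code 0110 → (1.000,4.841)–(2.000,4.164)
cell (1,5): code 1101 → (1.453,6.000)–(1.000,5.252)
cell (1,6): code 1000 → (2.000,6.367)–(1.453,6.000)
cell (2,4): code 0010 → (2.000,4.164)–(2.899,5.000)
cell (2,5): code 0011 → (2.899,5.000)–(2.458,6.000)
cell (2,6): code 0001 → (2.458,6.000)–(2.000,6.367)
total: 8 segments, chained into 1 closed loop(s), length Σ = 6.143540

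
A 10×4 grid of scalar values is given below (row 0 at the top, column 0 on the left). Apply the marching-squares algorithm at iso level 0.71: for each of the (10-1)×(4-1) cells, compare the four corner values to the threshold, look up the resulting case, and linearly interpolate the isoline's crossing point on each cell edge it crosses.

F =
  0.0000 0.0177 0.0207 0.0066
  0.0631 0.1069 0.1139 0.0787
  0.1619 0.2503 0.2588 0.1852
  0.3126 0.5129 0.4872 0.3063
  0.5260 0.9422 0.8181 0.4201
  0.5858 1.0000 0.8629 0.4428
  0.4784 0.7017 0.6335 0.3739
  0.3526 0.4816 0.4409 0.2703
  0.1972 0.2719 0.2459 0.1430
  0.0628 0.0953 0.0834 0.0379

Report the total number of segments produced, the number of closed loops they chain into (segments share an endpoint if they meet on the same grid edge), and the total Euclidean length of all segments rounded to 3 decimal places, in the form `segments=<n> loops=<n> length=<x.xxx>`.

cell (3,0): code 0100 → (3.459,1.000)–(4.000,0.442)
cell (3,1): code 1100 → (3.673,2.000)–(3.459,1.000)
cell (3,2): code 1000 → (4.000,2.272)–(3.673,2.000)
cell (4,0): code 0110 → (4.000,0.442)–(5.000,0.300)
cell (4,2): code 1001 → (5.000,2.364)–(4.000,2.272)
cell (5,0): code 0010 → (5.000,0.300)–(5.972,1.000)
cell (5,1): code 0011 → (5.972,1.000)–(5.667,2.000)
cell (5,2): code 0001 → (5.667,2.000)–(5.000,2.364)
total: 8 segments, chained into 1 closed loop(s), length Σ = 7.242042

segments=8 loops=1 length=7.242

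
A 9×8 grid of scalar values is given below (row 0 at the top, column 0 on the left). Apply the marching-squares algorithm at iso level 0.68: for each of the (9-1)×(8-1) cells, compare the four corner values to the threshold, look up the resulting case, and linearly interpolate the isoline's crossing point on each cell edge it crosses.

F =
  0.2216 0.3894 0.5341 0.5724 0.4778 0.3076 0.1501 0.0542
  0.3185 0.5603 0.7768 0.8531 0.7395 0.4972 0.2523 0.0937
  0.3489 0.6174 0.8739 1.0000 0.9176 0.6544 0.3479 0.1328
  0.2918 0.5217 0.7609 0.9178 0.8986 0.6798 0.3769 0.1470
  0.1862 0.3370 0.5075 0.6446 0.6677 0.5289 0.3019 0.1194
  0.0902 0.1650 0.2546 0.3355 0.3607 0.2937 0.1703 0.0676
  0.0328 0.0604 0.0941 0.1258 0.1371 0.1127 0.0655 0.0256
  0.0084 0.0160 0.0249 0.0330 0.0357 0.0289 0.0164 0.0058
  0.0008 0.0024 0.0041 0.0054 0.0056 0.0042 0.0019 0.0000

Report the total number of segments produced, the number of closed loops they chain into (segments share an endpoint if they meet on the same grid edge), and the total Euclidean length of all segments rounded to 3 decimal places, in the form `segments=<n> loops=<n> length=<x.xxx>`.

cell (0,1): code 0100 → (0.601,2.000)–(1.000,1.553)
cell (0,2): code 1100 → (0.383,3.000)–(0.601,2.000)
cell (0,3): code 1100 → (0.773,4.000)–(0.383,3.000)
cell (0,4): code 1000 → (1.000,4.246)–(0.773,4.000)
cell (1,1): code 0110 → (1.000,1.553)–(2.000,1.244)
cell (1,4): code 1001 → (2.000,4.903)–(1.000,4.246)
cell (2,1): code 0110 → (2.000,1.244)–(3.000,1.662)
cell (2,4): code 1001 → (3.000,4.999)–(2.000,4.903)
cell (3,1): code 0010 → (3.000,1.662)–(3.319,2.000)
cell (3,2): code 0011 → (3.319,2.000)–(3.870,3.000)
cell (3,3): code 0011 → (3.870,3.000)–(3.947,4.000)
cell (3,4): code 0001 → (3.947,4.000)–(3.000,4.999)
total: 12 segments, chained into 1 closed loop(s), length Σ = 11.348191

segments=12 loops=1 length=11.348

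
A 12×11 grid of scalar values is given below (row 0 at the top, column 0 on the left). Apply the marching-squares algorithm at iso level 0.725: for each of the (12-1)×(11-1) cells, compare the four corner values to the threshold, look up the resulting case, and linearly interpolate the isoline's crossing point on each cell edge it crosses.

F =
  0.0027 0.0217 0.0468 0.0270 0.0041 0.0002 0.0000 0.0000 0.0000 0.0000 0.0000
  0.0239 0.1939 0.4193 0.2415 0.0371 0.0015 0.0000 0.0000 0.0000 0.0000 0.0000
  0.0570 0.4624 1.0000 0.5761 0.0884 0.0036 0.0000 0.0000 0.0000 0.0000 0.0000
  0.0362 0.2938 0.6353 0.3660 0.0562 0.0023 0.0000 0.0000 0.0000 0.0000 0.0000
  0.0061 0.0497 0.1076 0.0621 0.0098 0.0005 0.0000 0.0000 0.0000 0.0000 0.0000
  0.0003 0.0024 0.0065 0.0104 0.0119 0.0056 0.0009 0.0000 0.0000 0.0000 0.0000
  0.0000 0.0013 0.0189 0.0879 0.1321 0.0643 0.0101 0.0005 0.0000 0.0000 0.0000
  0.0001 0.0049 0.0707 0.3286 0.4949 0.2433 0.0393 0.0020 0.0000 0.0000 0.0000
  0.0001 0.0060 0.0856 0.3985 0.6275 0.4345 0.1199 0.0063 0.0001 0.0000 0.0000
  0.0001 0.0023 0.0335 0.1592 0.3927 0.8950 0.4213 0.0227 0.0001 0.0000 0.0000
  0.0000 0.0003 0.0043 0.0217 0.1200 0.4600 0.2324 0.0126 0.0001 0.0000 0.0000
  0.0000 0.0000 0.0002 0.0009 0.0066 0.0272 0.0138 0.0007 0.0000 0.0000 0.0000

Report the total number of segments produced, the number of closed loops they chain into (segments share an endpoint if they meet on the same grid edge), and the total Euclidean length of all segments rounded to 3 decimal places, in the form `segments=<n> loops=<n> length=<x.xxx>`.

cell (1,1): code 0100 → (1.526,2.000)–(2.000,1.488)
cell (1,2): code 1000 → (2.000,2.649)–(1.526,2.000)
cell (2,1): code 0010 → (2.000,1.488)–(2.754,2.000)
cell (2,2): code 0001 → (2.754,2.000)–(2.000,2.649)
cell (8,4): code 0100 → (8.631,5.000)–(9.000,4.662)
cell (8,5): code 1000 → (9.000,5.359)–(8.631,5.000)
cell (9,4): code 0010 → (9.000,4.662)–(9.391,5.000)
cell (9,5): code 0001 → (9.391,5.000)–(9.000,5.359)
total: 8 segments, chained into 2 closed loop(s), length Σ = 5.469421

segments=8 loops=2 length=5.469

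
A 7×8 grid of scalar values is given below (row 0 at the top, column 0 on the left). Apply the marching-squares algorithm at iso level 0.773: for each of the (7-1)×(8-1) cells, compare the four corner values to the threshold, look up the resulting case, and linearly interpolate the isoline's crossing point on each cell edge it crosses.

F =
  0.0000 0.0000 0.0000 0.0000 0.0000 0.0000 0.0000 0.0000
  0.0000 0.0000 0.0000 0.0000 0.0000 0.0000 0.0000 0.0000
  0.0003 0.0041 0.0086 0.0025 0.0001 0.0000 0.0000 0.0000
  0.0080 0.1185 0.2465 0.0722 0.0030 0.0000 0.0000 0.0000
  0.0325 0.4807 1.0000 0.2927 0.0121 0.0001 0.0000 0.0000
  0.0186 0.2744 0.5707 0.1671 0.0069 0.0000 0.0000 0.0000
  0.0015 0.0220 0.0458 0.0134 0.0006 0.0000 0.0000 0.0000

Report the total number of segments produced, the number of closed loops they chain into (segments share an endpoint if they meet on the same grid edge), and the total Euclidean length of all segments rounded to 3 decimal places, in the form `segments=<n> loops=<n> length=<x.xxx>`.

cell (3,1): code 0100 → (3.699,2.000)–(4.000,1.563)
cell (3,2): code 1000 → (4.000,2.321)–(3.699,2.000)
cell (4,1): code 0010 → (4.000,1.563)–(4.529,2.000)
cell (4,2): code 0001 → (4.529,2.000)–(4.000,2.321)
total: 4 segments, chained into 1 closed loop(s), length Σ = 2.275668

segments=4 loops=1 length=2.276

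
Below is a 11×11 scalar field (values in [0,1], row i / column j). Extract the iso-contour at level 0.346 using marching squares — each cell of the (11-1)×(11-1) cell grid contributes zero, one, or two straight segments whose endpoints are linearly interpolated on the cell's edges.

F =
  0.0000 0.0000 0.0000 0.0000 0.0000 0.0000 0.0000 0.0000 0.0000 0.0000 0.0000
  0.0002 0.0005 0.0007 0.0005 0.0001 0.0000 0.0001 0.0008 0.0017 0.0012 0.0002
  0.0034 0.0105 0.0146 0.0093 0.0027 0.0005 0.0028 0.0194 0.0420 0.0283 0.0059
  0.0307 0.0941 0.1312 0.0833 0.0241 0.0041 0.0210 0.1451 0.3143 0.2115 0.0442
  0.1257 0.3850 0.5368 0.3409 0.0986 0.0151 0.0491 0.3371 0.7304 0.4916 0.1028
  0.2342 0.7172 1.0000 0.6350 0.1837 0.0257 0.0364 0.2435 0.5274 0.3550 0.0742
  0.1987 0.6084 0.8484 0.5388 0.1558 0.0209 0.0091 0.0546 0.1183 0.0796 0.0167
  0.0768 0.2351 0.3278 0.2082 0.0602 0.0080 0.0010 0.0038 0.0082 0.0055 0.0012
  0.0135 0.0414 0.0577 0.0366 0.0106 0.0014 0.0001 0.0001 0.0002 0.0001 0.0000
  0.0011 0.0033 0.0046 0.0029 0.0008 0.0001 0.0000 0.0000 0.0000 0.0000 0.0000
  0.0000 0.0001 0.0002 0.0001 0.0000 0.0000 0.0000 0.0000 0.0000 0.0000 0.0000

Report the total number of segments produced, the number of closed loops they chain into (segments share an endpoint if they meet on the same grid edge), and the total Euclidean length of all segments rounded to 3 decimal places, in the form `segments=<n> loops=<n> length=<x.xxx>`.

cell (3,0): code 0100 → (3.866,1.000)–(4.000,0.850)
cell (3,1): code 1100 → (3.530,2.000)–(3.866,1.000)
cell (3,2): code 1000 → (4.000,2.974)–(3.530,2.000)
cell (3,7): code 0100 → (3.076,8.000)–(4.000,7.023)
cell (3,8): code 1100 → (3.480,9.000)–(3.076,8.000)
cell (3,9): code 1000 → (4.000,9.374)–(3.480,9.000)
cell (4,0): code 0110 → (4.000,0.850)–(5.000,0.231)
cell (4,2): code 1101 → (4.017,3.000)–(4.000,2.974)
cell (4,3): code 1000 → (5.000,3.640)–(4.017,3.000)
cell (4,7): code 0110 → (4.000,7.023)–(5.000,7.361)
cell (4,9): code 1001 → (5.000,9.032)–(4.000,9.374)
cell (5,0): code 0110 → (5.000,0.231)–(6.000,0.360)
cell (5,3): code 1001 → (6.000,3.503)–(5.000,3.640)
cell (5,7): code 0010 → (5.000,7.361)–(5.443,8.000)
cell (5,8): code 0011 → (5.443,8.000)–(5.033,9.000)
cell (5,9): code 0001 → (5.033,9.000)–(5.000,9.032)
cell (6,0): code 0010 → (6.000,0.360)–(6.703,1.000)
cell (6,1): code 0011 → (6.703,1.000)–(6.965,2.000)
cell (6,2): code 0011 → (6.965,2.000)–(6.583,3.000)
cell (6,3): code 0001 → (6.583,3.000)–(6.000,3.503)
total: 20 segments, chained into 2 closed loop(s), length Σ = 17.642364

segments=20 loops=2 length=17.642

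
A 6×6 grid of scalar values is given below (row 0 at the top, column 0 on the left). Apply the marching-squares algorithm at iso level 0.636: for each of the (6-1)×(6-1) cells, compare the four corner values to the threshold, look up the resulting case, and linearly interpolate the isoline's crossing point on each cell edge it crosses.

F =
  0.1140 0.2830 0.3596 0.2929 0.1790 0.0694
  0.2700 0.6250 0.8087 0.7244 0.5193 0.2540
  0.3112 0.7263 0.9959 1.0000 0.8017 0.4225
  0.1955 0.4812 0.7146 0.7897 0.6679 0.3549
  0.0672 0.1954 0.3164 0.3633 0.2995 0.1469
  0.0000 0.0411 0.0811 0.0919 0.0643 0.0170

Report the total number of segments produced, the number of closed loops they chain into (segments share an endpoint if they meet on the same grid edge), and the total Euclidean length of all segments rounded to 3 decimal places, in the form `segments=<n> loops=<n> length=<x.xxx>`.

segments=14 loops=1 length=9.958

cell (0,1): code 0100 → (0.615,2.000)–(1.000,1.060)
cell (0,2): code 1100 → (0.795,3.000)–(0.615,2.000)
cell (0,3): code 1000 → (1.000,3.431)–(0.795,3.000)
cell (1,0): code 0100 → (1.109,1.000)–(2.000,0.782)
cell (1,1): code 1110 → (1.000,1.060)–(1.109,1.000)
cell (1,3): code 1101 → (1.413,4.000)–(1.000,3.431)
cell (1,4): code 1000 → (2.000,4.437)–(1.413,4.000)
cell (2,0): code 0010 → (2.000,0.782)–(2.368,1.000)
cell (2,1): code 0111 → (2.368,1.000)–(3.000,1.663)
cell (2,4): code 1001 → (3.000,4.102)–(2.000,4.437)
cell (3,1): code 0010 → (3.000,1.663)–(3.197,2.000)
cell (3,2): code 0011 → (3.197,2.000)–(3.360,3.000)
cell (3,3): code 0011 → (3.360,3.000)–(3.087,4.000)
cell (3,4): code 0001 → (3.087,4.000)–(3.000,4.102)
total: 14 segments, chained into 1 closed loop(s), length Σ = 9.957804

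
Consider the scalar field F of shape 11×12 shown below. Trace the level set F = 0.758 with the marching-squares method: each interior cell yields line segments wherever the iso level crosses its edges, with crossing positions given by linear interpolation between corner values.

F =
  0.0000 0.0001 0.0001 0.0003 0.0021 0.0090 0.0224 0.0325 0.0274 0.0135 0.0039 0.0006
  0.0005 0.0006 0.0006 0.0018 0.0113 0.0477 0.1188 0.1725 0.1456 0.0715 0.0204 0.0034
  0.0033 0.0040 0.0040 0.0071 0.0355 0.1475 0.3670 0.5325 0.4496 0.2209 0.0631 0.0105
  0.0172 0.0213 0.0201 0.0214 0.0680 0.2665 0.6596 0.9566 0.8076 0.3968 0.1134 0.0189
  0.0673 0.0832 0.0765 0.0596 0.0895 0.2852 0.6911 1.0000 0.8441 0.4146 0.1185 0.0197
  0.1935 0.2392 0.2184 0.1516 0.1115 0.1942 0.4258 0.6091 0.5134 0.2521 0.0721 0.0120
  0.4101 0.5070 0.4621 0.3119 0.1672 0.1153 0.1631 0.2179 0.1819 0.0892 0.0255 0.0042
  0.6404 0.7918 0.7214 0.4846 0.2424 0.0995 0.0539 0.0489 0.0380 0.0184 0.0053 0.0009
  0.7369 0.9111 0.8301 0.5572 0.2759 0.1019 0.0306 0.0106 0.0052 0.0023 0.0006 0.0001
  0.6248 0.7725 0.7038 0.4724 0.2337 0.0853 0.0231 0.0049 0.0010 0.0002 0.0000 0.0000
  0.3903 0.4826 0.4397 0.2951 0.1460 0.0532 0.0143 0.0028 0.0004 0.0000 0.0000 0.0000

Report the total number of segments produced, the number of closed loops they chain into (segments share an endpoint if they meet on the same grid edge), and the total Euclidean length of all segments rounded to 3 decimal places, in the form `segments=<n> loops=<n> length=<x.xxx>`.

cell (2,6): code 0100 → (2.532,7.000)–(3.000,6.331)
cell (2,7): code 1100 → (2.861,8.000)–(2.532,7.000)
cell (2,8): code 1000 → (3.000,8.121)–(2.861,8.000)
cell (3,6): code 0110 → (3.000,6.331)–(4.000,6.217)
cell (3,8): code 1001 → (4.000,8.200)–(3.000,8.121)
cell (4,6): code 0010 → (4.000,6.217)–(4.619,7.000)
cell (4,7): code 0011 → (4.619,7.000)–(4.260,8.000)
cell (4,8): code 0001 → (4.260,8.000)–(4.000,8.200)
cell (6,0): code 0100 → (6.881,1.000)–(7.000,0.777)
cell (6,1): code 1000 → (7.000,1.480)–(6.881,1.000)
cell (7,0): code 0110 → (7.000,0.777)–(8.000,0.121)
cell (7,1): code 1101 → (7.337,2.000)–(7.000,1.480)
cell (7,2): code 1000 → (8.000,2.264)–(7.337,2.000)
cell (8,0): code 0110 → (8.000,0.121)–(9.000,0.902)
cell (8,1): code 1011 → (9.000,1.211)–(8.571,2.000)
cell (8,2): code 0001 → (8.571,2.000)–(8.000,2.264)
cell (9,0): code 0010 → (9.000,0.902)–(9.050,1.000)
cell (9,1): code 0001 → (9.050,1.000)–(9.000,1.211)
total: 18 segments, chained into 2 closed loop(s), length Σ = 12.851734

segments=18 loops=2 length=12.852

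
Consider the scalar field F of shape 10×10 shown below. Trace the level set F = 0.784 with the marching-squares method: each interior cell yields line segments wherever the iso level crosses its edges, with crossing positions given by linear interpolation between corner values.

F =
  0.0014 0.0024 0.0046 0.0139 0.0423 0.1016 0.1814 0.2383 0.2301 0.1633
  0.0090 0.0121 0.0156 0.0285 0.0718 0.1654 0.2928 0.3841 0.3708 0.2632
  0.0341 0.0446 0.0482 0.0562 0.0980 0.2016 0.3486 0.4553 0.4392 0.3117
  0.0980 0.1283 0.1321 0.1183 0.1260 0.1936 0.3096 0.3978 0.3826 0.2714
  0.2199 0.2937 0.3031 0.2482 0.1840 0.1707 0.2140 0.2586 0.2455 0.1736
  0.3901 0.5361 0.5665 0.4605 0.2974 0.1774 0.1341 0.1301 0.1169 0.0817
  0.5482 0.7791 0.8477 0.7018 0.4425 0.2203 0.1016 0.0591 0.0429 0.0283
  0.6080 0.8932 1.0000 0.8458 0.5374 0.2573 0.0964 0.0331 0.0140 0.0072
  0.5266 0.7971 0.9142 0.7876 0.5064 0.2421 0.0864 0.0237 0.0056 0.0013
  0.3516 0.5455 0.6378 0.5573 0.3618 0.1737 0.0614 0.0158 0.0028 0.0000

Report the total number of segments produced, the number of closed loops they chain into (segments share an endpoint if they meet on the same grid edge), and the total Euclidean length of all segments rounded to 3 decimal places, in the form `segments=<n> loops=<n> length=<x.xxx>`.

cell (5,1): code 0100 → (5.773,2.000)–(6.000,1.071)
cell (5,2): code 1000 → (6.000,2.437)–(5.773,2.000)
cell (6,0): code 0100 → (6.043,1.000)–(7.000,0.617)
cell (6,1): code 1110 → (6.000,1.071)–(6.043,1.000)
cell (6,2): code 1101 → (6.571,3.000)–(6.000,2.437)
cell (6,3): code 1000 → (7.000,3.200)–(6.571,3.000)
cell (7,0): code 0110 → (7.000,0.617)–(8.000,0.952)
cell (7,3): code 1001 → (8.000,3.013)–(7.000,3.200)
cell (8,0): code 0010 → (8.000,0.952)–(8.052,1.000)
cell (8,1): code 0011 → (8.052,1.000)–(8.471,2.000)
cell (8,2): code 0011 → (8.471,2.000)–(8.016,3.000)
cell (8,3): code 0001 → (8.016,3.000)–(8.000,3.013)
total: 12 segments, chained into 1 closed loop(s), length Σ = 8.183765

segments=12 loops=1 length=8.184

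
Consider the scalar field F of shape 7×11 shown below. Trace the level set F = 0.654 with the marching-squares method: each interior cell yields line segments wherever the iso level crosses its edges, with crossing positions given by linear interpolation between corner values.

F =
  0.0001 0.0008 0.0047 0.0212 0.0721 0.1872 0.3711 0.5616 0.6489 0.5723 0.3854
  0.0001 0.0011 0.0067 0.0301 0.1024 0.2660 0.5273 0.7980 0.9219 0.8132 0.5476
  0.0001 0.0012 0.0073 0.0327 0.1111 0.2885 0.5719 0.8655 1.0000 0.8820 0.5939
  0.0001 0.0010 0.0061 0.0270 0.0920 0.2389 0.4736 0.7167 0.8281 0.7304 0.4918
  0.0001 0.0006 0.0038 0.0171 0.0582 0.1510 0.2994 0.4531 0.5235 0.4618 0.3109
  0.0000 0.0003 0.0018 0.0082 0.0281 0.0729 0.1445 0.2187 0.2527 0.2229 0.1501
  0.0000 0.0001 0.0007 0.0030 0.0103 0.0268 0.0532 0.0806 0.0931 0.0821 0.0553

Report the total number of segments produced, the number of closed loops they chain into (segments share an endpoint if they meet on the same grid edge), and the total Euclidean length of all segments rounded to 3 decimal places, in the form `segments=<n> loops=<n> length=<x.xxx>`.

segments=12 loops=1 length=10.935

cell (0,6): code 0100 → (0.391,7.000)–(1.000,6.468)
cell (0,7): code 1100 → (0.019,8.000)–(0.391,7.000)
cell (0,8): code 1100 → (0.339,9.000)–(0.019,8.000)
cell (0,9): code 1000 → (1.000,9.599)–(0.339,9.000)
cell (1,6): code 0110 → (1.000,6.468)–(2.000,6.280)
cell (1,9): code 1001 → (2.000,9.791)–(1.000,9.599)
cell (2,6): code 0110 → (2.000,6.280)–(3.000,6.742)
cell (2,9): code 1001 → (3.000,9.320)–(2.000,9.791)
cell (3,6): code 0010 → (3.000,6.742)–(3.238,7.000)
cell (3,7): code 0011 → (3.238,7.000)–(3.572,8.000)
cell (3,8): code 0011 → (3.572,8.000)–(3.284,9.000)
cell (3,9): code 0001 → (3.284,9.000)–(3.000,9.320)
total: 12 segments, chained into 1 closed loop(s), length Σ = 10.934844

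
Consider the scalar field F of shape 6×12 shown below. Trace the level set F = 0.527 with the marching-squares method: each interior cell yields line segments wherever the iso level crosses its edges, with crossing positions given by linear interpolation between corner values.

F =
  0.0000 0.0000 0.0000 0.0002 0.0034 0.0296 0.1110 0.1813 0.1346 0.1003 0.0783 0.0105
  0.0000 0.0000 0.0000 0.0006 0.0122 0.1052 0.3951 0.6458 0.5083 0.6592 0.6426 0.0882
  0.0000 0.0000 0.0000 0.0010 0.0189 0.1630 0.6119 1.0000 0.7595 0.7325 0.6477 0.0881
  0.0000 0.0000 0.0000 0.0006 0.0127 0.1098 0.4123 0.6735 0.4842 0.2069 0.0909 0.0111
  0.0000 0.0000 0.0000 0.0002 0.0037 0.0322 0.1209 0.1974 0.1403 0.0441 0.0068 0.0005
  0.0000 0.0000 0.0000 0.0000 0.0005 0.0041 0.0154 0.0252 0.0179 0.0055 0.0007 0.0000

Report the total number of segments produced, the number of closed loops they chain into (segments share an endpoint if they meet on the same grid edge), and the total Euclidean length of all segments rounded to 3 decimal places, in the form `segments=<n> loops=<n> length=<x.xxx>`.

segments=18 loops=1 length=11.533

cell (0,6): code 0100 → (0.744,7.000)–(1.000,6.526)
cell (0,7): code 1000 → (1.000,7.864)–(0.744,7.000)
cell (0,8): code 0100 → (0.763,9.000)–(1.000,8.124)
cell (0,9): code 1100 → (0.795,10.000)–(0.763,9.000)
cell (0,10): code 1000 → (1.000,10.209)–(0.795,10.000)
cell (1,5): code 0100 → (1.608,6.000)–(2.000,5.811)
cell (1,6): code 1110 → (1.000,6.526)–(1.608,6.000)
cell (1,7): code 1101 → (1.074,8.000)–(1.000,7.864)
cell (1,8): code 1110 → (1.000,8.124)–(1.074,8.000)
cell (1,10): code 1001 → (2.000,10.216)–(1.000,10.209)
cell (2,5): code 0010 → (2.000,5.811)–(2.425,6.000)
cell (2,6): code 0111 → (2.425,6.000)–(3.000,6.439)
cell (2,7): code 1011 → (3.000,7.774)–(2.845,8.000)
cell (2,8): code 0011 → (2.845,8.000)–(2.391,9.000)
cell (2,9): code 0011 → (2.391,9.000)–(2.217,10.000)
cell (2,10): code 0001 → (2.217,10.000)–(2.000,10.216)
cell (3,6): code 0010 → (3.000,6.439)–(3.308,7.000)
cell (3,7): code 0001 → (3.308,7.000)–(3.000,7.774)
total: 18 segments, chained into 1 closed loop(s), length Σ = 11.533247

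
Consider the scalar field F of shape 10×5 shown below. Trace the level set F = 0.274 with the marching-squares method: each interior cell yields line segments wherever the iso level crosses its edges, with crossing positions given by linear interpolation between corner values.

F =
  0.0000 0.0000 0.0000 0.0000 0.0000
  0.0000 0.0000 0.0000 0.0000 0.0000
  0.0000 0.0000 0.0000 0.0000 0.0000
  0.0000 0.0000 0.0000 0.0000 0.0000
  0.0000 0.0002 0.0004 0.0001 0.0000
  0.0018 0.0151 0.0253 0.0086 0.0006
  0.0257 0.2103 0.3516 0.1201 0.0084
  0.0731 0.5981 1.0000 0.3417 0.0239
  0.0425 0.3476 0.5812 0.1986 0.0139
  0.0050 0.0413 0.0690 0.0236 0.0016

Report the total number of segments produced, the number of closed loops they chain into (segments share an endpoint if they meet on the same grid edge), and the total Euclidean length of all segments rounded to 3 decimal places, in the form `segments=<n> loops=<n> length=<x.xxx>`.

segments=12 loops=1 length=8.417

cell (5,1): code 0100 → (5.762,2.000)–(6.000,1.451)
cell (5,2): code 1000 → (6.000,2.335)–(5.762,2.000)
cell (6,0): code 0100 → (6.164,1.000)–(7.000,0.383)
cell (6,1): code 1110 → (6.000,1.451)–(6.164,1.000)
cell (6,2): code 1101 → (6.694,3.000)–(6.000,2.335)
cell (6,3): code 1000 → (7.000,3.213)–(6.694,3.000)
cell (7,0): code 0110 → (7.000,0.383)–(8.000,0.759)
cell (7,2): code 1011 → (8.000,2.803)–(7.473,3.000)
cell (7,3): code 0001 → (7.473,3.000)–(7.000,3.213)
cell (8,0): code 0010 → (8.000,0.759)–(8.240,1.000)
cell (8,1): code 0011 → (8.240,1.000)–(8.600,2.000)
cell (8,2): code 0001 → (8.600,2.000)–(8.000,2.803)
total: 12 segments, chained into 1 closed loop(s), length Σ = 8.417253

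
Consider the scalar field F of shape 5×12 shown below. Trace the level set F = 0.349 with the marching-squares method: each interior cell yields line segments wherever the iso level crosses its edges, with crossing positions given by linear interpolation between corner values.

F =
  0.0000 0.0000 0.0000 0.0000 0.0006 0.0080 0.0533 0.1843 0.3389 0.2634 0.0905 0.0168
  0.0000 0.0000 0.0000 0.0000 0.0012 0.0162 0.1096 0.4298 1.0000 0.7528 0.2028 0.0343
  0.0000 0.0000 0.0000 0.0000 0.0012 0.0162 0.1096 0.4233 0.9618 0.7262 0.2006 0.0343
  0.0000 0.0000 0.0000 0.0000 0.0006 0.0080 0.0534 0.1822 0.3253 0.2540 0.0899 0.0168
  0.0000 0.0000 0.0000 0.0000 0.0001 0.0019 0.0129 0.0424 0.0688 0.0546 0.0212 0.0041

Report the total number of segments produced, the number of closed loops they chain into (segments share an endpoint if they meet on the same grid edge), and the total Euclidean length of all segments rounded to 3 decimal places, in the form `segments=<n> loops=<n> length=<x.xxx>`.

cell (0,6): code 0100 → (0.671,7.000)–(1.000,6.748)
cell (0,7): code 1100 → (0.015,8.000)–(0.671,7.000)
cell (0,8): code 1100 → (0.175,9.000)–(0.015,8.000)
cell (0,9): code 1000 → (1.000,9.734)–(0.175,9.000)
cell (1,6): code 0110 → (1.000,6.748)–(2.000,6.763)
cell (1,9): code 1001 → (2.000,9.718)–(1.000,9.734)
cell (2,6): code 0010 → (2.000,6.763)–(2.308,7.000)
cell (2,7): code 0011 → (2.308,7.000)–(2.963,8.000)
cell (2,8): code 0011 → (2.963,8.000)–(2.799,9.000)
cell (2,9): code 0001 → (2.799,9.000)–(2.000,9.718)
total: 10 segments, chained into 1 closed loop(s), length Σ = 9.398899

segments=10 loops=1 length=9.399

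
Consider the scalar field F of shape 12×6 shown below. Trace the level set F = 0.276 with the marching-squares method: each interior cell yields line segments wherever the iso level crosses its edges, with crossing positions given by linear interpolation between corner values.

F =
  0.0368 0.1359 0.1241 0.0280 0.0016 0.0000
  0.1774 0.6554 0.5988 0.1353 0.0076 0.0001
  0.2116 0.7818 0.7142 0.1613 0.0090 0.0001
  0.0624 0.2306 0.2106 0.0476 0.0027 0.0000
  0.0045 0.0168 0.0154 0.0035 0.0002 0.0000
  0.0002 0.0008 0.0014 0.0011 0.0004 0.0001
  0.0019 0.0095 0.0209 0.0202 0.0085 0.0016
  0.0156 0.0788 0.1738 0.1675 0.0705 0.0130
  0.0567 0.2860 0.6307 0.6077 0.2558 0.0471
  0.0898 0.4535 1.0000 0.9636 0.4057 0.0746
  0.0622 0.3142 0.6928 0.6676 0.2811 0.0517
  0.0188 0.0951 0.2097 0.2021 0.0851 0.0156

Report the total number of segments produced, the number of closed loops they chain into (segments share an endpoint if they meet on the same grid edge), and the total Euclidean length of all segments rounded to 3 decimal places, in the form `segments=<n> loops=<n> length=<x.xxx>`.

segments=22 loops=2 length=20.107

cell (0,0): code 0100 → (0.270,1.000)–(1.000,0.206)
cell (0,1): code 1100 → (0.320,2.000)–(0.270,1.000)
cell (0,2): code 1000 → (1.000,2.696)–(0.320,2.000)
cell (1,0): code 0110 → (1.000,0.206)–(2.000,0.113)
cell (1,2): code 1001 → (2.000,2.793)–(1.000,2.696)
cell (2,0): code 0010 → (2.000,0.113)–(2.918,1.000)
cell (2,1): code 0011 → (2.918,1.000)–(2.870,2.000)
cell (2,2): code 0001 → (2.870,2.000)–(2.000,2.793)
cell (7,0): code 0100 → (7.952,1.000)–(8.000,0.956)
cell (7,1): code 1100 → (7.224,2.000)–(7.952,1.000)
cell (7,2): code 1100 → (7.246,3.000)–(7.224,2.000)
cell (7,3): code 1000 → (8.000,3.943)–(7.246,3.000)
cell (8,0): code 0110 → (8.000,0.956)–(9.000,0.512)
cell (8,3): code 1101 → (8.135,4.000)–(8.000,3.943)
cell (8,4): code 1000 → (9.000,4.392)–(8.135,4.000)
cell (9,0): code 0110 → (9.000,0.512)–(10.000,0.848)
cell (9,4): code 1001 → (10.000,4.022)–(9.000,4.392)
cell (10,0): code 0010 → (10.000,0.848)–(10.174,1.000)
cell (10,1): code 0011 → (10.174,1.000)–(10.863,2.000)
cell (10,2): code 0011 → (10.863,2.000)–(10.841,3.000)
cell (10,3): code 0011 → (10.841,3.000)–(10.026,4.000)
cell (10,4): code 0001 → (10.026,4.000)–(10.000,4.022)
total: 22 segments, chained into 2 closed loop(s), length Σ = 20.107063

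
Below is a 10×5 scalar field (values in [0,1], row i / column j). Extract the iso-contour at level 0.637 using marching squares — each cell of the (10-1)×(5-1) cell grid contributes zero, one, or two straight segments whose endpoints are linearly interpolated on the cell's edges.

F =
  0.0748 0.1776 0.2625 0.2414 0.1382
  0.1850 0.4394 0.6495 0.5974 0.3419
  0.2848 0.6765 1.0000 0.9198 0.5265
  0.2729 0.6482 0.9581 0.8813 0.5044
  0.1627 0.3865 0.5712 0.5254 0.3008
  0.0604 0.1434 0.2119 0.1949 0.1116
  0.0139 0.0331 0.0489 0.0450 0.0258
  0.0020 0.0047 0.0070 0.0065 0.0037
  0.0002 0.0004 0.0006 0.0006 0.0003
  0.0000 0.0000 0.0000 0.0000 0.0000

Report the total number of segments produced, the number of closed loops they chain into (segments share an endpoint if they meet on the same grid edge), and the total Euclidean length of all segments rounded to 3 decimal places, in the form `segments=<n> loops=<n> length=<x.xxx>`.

segments=12 loops=1 length=8.949

cell (0,1): code 0100 → (0.968,2.000)–(1.000,1.941)
cell (0,2): code 1000 → (1.000,2.240)–(0.968,2.000)
cell (1,0): code 0100 → (1.833,1.000)–(2.000,0.899)
cell (1,1): code 1110 → (1.000,1.941)–(1.833,1.000)
cell (1,2): code 1101 → (1.123,3.000)–(1.000,2.240)
cell (1,3): code 1000 → (2.000,3.719)–(1.123,3.000)
cell (2,0): code 0110 → (2.000,0.899)–(3.000,0.970)
cell (2,3): code 1001 → (3.000,3.648)–(2.000,3.719)
cell (3,0): code 0010 → (3.000,0.970)–(3.043,1.000)
cell (3,1): code 0011 → (3.043,1.000)–(3.830,2.000)
cell (3,2): code 0011 → (3.830,2.000)–(3.686,3.000)
cell (3,3): code 0001 → (3.686,3.000)–(3.000,3.648)
total: 12 segments, chained into 1 closed loop(s), length Σ = 8.949478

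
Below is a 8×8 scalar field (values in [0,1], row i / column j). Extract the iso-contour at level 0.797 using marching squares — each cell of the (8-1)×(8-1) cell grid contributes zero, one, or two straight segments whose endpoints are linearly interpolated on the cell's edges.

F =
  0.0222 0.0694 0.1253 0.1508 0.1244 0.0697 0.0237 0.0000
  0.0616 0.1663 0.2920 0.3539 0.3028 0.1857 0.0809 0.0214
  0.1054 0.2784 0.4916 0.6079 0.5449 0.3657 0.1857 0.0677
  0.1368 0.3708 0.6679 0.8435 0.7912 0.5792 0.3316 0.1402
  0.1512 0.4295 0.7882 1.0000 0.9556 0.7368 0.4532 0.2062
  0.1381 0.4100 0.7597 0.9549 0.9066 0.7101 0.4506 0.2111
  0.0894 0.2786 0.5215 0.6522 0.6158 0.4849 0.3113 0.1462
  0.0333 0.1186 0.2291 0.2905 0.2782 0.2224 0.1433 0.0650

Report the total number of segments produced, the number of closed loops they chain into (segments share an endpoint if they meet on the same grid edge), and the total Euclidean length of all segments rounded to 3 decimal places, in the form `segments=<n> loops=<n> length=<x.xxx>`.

segments=10 loops=1 length=8.452

cell (2,2): code 0100 → (2.803,3.000)–(3.000,2.735)
cell (2,3): code 1000 → (3.000,3.889)–(2.803,3.000)
cell (3,2): code 0110 → (3.000,2.735)–(4.000,2.042)
cell (3,3): code 1101 → (3.035,4.000)–(3.000,3.889)
cell (3,4): code 1000 → (4.000,4.725)–(3.035,4.000)
cell (4,2): code 0110 → (4.000,2.042)–(5.000,2.191)
cell (4,4): code 1001 → (5.000,4.558)–(4.000,4.725)
cell (5,2): code 0010 → (5.000,2.191)–(5.522,3.000)
cell (5,3): code 0011 → (5.522,3.000)–(5.377,4.000)
cell (5,4): code 0001 → (5.377,4.000)–(5.000,4.558)
total: 10 segments, chained into 1 closed loop(s), length Σ = 8.452192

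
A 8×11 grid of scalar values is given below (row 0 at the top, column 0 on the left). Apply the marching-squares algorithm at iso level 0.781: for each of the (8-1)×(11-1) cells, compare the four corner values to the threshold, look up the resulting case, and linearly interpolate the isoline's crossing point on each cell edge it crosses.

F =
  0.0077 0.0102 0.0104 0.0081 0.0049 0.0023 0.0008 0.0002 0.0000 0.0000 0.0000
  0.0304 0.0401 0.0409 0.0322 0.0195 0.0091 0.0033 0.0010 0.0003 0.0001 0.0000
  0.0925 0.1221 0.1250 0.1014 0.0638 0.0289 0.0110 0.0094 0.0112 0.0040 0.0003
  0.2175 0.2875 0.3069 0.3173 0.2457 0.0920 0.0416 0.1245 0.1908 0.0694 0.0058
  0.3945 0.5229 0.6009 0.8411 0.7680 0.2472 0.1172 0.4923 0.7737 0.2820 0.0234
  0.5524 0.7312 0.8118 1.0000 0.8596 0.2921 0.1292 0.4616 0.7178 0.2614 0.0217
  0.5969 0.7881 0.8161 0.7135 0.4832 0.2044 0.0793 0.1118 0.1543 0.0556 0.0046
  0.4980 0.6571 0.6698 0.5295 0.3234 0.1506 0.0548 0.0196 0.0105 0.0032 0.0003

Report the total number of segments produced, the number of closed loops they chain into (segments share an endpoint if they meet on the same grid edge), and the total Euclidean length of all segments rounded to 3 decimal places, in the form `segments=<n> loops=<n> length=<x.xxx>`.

segments=14 loops=1 length=8.543

cell (3,2): code 0100 → (3.885,3.000)–(4.000,2.750)
cell (3,3): code 1000 → (4.000,3.822)–(3.885,3.000)
cell (4,1): code 0100 → (4.854,2.000)–(5.000,1.618)
cell (4,2): code 1110 → (4.000,2.750)–(4.854,2.000)
cell (4,3): code 1101 → (4.142,4.000)–(4.000,3.822)
cell (4,4): code 1000 → (5.000,4.139)–(4.142,4.000)
cell (5,0): code 0100 → (5.875,1.000)–(6.000,0.963)
cell (5,1): code 1110 → (5.000,1.618)–(5.875,1.000)
cell (5,2): code 1011 → (6.000,2.342)–(5.764,3.000)
cell (5,3): code 0011 → (5.764,3.000)–(5.209,4.000)
cell (5,4): code 0001 → (5.209,4.000)–(5.000,4.139)
cell (6,0): code 0010 → (6.000,0.963)–(6.054,1.000)
cell (6,1): code 0011 → (6.054,1.000)–(6.240,2.000)
cell (6,2): code 0001 → (6.240,2.000)–(6.000,2.342)
total: 14 segments, chained into 1 closed loop(s), length Σ = 8.543134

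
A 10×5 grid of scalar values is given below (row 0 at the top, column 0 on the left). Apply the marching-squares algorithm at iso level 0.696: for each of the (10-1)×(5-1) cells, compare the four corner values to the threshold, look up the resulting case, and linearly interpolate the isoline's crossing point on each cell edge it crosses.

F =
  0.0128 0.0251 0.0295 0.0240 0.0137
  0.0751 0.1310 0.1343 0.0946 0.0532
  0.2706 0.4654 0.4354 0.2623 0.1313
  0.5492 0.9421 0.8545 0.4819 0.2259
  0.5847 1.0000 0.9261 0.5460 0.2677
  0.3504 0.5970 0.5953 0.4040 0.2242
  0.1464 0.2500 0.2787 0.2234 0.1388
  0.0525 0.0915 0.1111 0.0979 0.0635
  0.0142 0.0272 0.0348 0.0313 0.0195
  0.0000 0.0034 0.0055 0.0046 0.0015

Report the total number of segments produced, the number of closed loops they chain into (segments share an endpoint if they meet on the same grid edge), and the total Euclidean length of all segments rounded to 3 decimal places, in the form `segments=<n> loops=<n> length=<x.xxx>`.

cell (2,0): code 0100 → (2.484,1.000)–(3.000,0.374)
cell (2,1): code 1100 → (2.622,2.000)–(2.484,1.000)
cell (2,2): code 1000 → (3.000,2.425)–(2.622,2.000)
cell (3,0): code 0110 → (3.000,0.374)–(4.000,0.268)
cell (3,2): code 1001 → (4.000,2.605)–(3.000,2.425)
cell (4,0): code 0010 → (4.000,0.268)–(4.754,1.000)
cell (4,1): code 0011 → (4.754,1.000)–(4.696,2.000)
cell (4,2): code 0001 → (4.696,2.000)–(4.000,2.605)
total: 8 segments, chained into 1 closed loop(s), length Σ = 7.386984

segments=8 loops=1 length=7.387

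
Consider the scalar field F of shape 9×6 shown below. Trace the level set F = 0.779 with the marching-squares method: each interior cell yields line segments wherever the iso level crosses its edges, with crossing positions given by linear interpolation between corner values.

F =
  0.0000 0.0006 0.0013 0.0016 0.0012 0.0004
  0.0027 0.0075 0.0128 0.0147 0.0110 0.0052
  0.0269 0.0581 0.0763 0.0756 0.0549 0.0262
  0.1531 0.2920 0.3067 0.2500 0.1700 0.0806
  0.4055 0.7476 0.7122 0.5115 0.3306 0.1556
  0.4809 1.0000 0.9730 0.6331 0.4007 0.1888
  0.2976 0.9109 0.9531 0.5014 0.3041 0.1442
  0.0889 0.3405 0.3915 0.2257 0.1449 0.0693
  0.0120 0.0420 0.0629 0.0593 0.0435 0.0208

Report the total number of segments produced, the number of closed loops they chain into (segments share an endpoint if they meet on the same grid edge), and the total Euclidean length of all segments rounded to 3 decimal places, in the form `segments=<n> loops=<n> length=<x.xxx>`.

cell (4,0): code 0100 → (4.124,1.000)–(5.000,0.574)
cell (4,1): code 1100 → (4.256,2.000)–(4.124,1.000)
cell (4,2): code 1000 → (5.000,2.571)–(4.256,2.000)
cell (5,0): code 0110 → (5.000,0.574)–(6.000,0.785)
cell (5,2): code 1001 → (6.000,2.385)–(5.000,2.571)
cell (6,0): code 0010 → (6.000,0.785)–(6.231,1.000)
cell (6,1): code 0011 → (6.231,1.000)–(6.310,2.000)
cell (6,2): code 0001 → (6.310,2.000)–(6.000,2.385)
total: 8 segments, chained into 1 closed loop(s), length Σ = 6.772354

segments=8 loops=1 length=6.772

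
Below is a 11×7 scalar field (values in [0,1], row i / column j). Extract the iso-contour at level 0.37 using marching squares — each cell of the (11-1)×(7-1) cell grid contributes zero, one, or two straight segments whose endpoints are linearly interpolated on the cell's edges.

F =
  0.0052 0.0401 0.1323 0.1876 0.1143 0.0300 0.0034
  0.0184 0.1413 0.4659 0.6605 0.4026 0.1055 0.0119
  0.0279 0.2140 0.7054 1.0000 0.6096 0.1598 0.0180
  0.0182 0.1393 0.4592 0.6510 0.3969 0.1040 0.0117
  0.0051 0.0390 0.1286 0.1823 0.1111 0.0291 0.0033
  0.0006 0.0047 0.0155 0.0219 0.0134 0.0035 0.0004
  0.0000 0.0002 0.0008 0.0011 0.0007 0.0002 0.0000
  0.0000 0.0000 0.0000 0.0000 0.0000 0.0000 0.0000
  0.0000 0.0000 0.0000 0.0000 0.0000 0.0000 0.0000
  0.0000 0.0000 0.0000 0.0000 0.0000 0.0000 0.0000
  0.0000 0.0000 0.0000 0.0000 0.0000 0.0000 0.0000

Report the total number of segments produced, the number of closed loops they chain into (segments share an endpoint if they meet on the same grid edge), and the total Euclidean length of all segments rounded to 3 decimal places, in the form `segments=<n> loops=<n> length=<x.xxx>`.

cell (0,1): code 0100 → (0.713,2.000)–(1.000,1.705)
cell (0,2): code 1100 → (0.386,3.000)–(0.713,2.000)
cell (0,3): code 1100 → (0.887,4.000)–(0.386,3.000)
cell (0,4): code 1000 → (1.000,4.110)–(0.887,4.000)
cell (1,1): code 0110 → (1.000,1.705)–(2.000,1.317)
cell (1,4): code 1001 → (2.000,4.533)–(1.000,4.110)
cell (2,1): code 0110 → (2.000,1.317)–(3.000,1.721)
cell (2,4): code 1001 → (3.000,4.092)–(2.000,4.533)
cell (3,1): code 0010 → (3.000,1.721)–(3.270,2.000)
cell (3,2): code 0011 → (3.270,2.000)–(3.600,3.000)
cell (3,3): code 0011 → (3.600,3.000)–(3.094,4.000)
cell (3,4): code 0001 → (3.094,4.000)–(3.000,4.092)
total: 12 segments, chained into 1 closed loop(s), length Σ = 9.762692

segments=12 loops=1 length=9.763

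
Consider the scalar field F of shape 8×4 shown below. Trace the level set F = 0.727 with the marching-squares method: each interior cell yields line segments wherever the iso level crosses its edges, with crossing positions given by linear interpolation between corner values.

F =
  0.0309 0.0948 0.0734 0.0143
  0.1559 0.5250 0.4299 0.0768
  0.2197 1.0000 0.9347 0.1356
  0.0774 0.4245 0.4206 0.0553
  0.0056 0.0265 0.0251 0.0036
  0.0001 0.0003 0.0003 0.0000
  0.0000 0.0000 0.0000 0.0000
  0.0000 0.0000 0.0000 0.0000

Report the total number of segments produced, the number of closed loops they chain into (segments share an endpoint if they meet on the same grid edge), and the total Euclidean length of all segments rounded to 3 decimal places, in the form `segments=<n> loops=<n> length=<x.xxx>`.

cell (1,0): code 0100 → (1.425,1.000)–(2.000,0.650)
cell (1,1): code 1100 → (1.589,2.000)–(1.425,1.000)
cell (1,2): code 1000 → (2.000,2.260)–(1.589,2.000)
cell (2,0): code 0010 → (2.000,0.650)–(2.474,1.000)
cell (2,1): code 0011 → (2.474,1.000)–(2.404,2.000)
cell (2,2): code 0001 → (2.404,2.000)–(2.000,2.260)
total: 6 segments, chained into 1 closed loop(s), length Σ = 4.245066

segments=6 loops=1 length=4.245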